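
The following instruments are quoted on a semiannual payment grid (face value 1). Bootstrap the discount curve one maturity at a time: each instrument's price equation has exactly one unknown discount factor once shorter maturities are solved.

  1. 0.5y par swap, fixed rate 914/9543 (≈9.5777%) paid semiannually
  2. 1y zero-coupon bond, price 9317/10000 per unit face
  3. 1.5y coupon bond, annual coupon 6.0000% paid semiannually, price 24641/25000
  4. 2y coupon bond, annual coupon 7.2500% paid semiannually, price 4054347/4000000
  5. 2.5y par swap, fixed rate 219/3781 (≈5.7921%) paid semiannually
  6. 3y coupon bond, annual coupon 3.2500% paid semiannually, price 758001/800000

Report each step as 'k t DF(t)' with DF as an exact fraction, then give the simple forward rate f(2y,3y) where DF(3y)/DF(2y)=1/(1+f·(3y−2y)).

step 1 [0.5y] swap r/2=457/9543: DF=(1 − 457/9543·(0))/(1+457/9543) = 9543/10000 ≈ 0.954300
step 2 [1y] zero: DF = P = 9317/10000 ≈ 0.931700
step 3 [1.5y] bond c/2=3/100: DF=(24641/25000 − 3/100·(0.954300+0.931700))/(1+3/100) = 451/500 ≈ 0.902000
step 4 [2y] bond c/2=29/800: DF=(4054347/4000000 − 29/800·(0.954300+0.931700+0.902000))/(1+29/800) = 4403/5000 ≈ 0.880600
step 5 [2.5y] swap r/2=219/7562: DF=(1 − 219/7562·(0.954300+0.931700+0.902000+0.880600))/(1+219/7562) = 4343/5000 ≈ 0.868600
step 6 [3y] bond c/2=13/800: DF=(758001/800000 − 13/800·(0.954300+0.931700+0.902000+0.880600+0.868600))/(1+13/800) = 4299/5000 ≈ 0.859800

1 1/2 9543/10000
2 1 9317/10000
3 3/2 451/500
4 2 4403/5000
5 5/2 4343/5000
6 3 4299/5000
f(2y,3y) = ((4403/5000)/(4299/5000) − 1)/(1) = 104/4299 ≈ 2.4192%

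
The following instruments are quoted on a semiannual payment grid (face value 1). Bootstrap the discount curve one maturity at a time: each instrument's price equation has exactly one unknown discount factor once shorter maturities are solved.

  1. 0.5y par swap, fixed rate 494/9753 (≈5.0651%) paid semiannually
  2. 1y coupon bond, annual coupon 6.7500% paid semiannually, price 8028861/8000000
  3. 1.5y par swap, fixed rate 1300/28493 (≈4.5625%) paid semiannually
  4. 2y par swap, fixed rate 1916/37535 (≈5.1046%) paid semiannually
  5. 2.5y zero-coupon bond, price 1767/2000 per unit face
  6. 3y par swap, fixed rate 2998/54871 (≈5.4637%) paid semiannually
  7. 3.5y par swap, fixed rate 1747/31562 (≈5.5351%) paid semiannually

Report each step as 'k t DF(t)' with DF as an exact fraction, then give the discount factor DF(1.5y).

step 1 [0.5y] swap r/2=247/9753: DF=(1 − 247/9753·(0))/(1+247/9753) = 9753/10000 ≈ 0.975300
step 2 [1y] bond c/2=27/800: DF=(8028861/8000000 − 27/800·(0.975300))/(1+27/800) = 939/1000 ≈ 0.939000
step 3 [1.5y] swap r/2=650/28493: DF=(1 − 650/28493·(0.975300+0.939000))/(1+650/28493) = 187/200 ≈ 0.935000
step 4 [2y] swap r/2=958/37535: DF=(1 − 958/37535·(0.975300+0.939000+0.935000))/(1+958/37535) = 4521/5000 ≈ 0.904200
step 5 [2.5y] zero: DF = P = 1767/2000 ≈ 0.883500
step 6 [3y] swap r/2=1499/54871: DF=(1 − 1499/54871·(0.975300+0.939000+0.935000+0.904200+0.883500))/(1+1499/54871) = 8501/10000 ≈ 0.850100
step 7 [3.5y] swap r/2=1747/63124: DF=(1 − 1747/63124·(0.975300+0.939000+0.935000+0.904200+0.883500+0.850100))/(1+1747/63124) = 8253/10000 ≈ 0.825300

1 1/2 9753/10000
2 1 939/1000
3 3/2 187/200
4 2 4521/5000
5 5/2 1767/2000
6 3 8501/10000
7 7/2 8253/10000
DF(1.5y) = 187/200 ≈ 0.935000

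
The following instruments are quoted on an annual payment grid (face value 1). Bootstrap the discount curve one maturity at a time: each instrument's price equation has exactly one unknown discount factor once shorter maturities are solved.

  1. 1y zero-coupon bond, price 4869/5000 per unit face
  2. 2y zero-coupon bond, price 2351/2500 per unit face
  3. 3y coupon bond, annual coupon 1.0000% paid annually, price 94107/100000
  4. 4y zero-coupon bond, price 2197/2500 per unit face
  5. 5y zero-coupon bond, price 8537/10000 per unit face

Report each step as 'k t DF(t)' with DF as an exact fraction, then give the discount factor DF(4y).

step 1 [1y] zero: DF = P = 4869/5000 ≈ 0.973800
step 2 [2y] zero: DF = P = 2351/2500 ≈ 0.940400
step 3 [3y] bond c/1=1/100: DF=(94107/100000 − 1/100·(0.973800+0.940400))/(1+1/100) = 1141/1250 ≈ 0.912800
step 4 [4y] zero: DF = P = 2197/2500 ≈ 0.878800
step 5 [5y] zero: DF = P = 8537/10000 ≈ 0.853700

1 1 4869/5000
2 2 2351/2500
3 3 1141/1250
4 4 2197/2500
5 5 8537/10000
DF(4y) = 2197/2500 ≈ 0.878800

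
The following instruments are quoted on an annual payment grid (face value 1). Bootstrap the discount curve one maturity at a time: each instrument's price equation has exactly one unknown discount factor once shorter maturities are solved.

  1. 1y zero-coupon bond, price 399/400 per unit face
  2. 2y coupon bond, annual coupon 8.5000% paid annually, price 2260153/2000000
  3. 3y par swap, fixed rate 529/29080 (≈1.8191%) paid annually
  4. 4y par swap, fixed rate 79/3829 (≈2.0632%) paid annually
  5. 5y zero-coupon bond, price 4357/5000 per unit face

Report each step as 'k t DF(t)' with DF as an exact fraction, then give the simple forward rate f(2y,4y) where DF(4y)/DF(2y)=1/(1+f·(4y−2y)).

step 1 [1y] zero: DF = P = 399/400 ≈ 0.997500
step 2 [2y] bond c/1=17/200: DF=(2260153/2000000 − 17/200·(0.997500))/(1+17/200) = 4817/5000 ≈ 0.963400
step 3 [3y] swap r/1=529/29080: DF=(1 − 529/29080·(0.997500+0.963400))/(1+529/29080) = 9471/10000 ≈ 0.947100
step 4 [4y] swap r/1=79/3829: DF=(1 − 79/3829·(0.997500+0.963400+0.947100))/(1+79/3829) = 921/1000 ≈ 0.921000
step 5 [5y] zero: DF = P = 4357/5000 ≈ 0.871400

1 1 399/400
2 2 4817/5000
3 3 9471/10000
4 4 921/1000
5 5 4357/5000
f(2y,4y) = ((4817/5000)/(921/1000) − 1)/(2) = 106/4605 ≈ 2.3018%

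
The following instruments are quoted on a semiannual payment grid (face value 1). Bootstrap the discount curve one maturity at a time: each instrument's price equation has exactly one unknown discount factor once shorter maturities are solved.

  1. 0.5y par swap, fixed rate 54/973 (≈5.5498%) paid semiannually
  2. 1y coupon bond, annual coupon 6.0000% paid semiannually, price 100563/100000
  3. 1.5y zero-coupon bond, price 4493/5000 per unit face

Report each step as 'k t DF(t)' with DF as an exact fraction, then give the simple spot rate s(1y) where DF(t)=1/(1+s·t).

step 1 [0.5y] swap r/2=27/973: DF=(1 − 27/973·(0))/(1+27/973) = 973/1000 ≈ 0.973000
step 2 [1y] bond c/2=3/100: DF=(100563/100000 − 3/100·(0.973000))/(1+3/100) = 237/250 ≈ 0.948000
step 3 [1.5y] zero: DF = P = 4493/5000 ≈ 0.898600

1 1/2 973/1000
2 1 237/250
3 3/2 4493/5000
s(1y) = (1/(237/250) − 1)/(1) = 13/237 ≈ 5.4852%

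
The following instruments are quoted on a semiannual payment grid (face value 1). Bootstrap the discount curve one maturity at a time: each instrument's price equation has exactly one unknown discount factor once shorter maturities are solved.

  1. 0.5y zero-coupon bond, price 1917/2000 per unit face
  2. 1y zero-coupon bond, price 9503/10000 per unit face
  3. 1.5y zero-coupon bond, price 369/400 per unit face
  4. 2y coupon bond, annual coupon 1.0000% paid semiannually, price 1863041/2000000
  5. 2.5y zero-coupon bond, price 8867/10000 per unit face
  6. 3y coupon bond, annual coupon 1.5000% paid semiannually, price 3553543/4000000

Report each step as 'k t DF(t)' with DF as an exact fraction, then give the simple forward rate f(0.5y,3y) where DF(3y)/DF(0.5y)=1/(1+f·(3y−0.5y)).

1 1/2 1917/2000
2 1 9503/10000
3 3/2 369/400
4 2 1141/1250
5 5/2 8867/10000
6 3 8473/10000
f(0.5y,3y) = ((1917/2000)/(8473/10000) − 1)/(5/2) = 2224/42365 ≈ 5.2496%

step 1 [0.5y] zero: DF = P = 1917/2000 ≈ 0.958500
step 2 [1y] zero: DF = P = 9503/10000 ≈ 0.950300
step 3 [1.5y] zero: DF = P = 369/400 ≈ 0.922500
step 4 [2y] bond c/2=1/200: DF=(1863041/2000000 − 1/200·(0.958500+0.950300+0.922500))/(1+1/200) = 1141/1250 ≈ 0.912800
step 5 [2.5y] zero: DF = P = 8867/10000 ≈ 0.886700
step 6 [3y] bond c/2=3/400: DF=(3553543/4000000 − 3/400·(0.958500+0.950300+0.922500+0.912800+0.886700))/(1+3/400) = 8473/10000 ≈ 0.847300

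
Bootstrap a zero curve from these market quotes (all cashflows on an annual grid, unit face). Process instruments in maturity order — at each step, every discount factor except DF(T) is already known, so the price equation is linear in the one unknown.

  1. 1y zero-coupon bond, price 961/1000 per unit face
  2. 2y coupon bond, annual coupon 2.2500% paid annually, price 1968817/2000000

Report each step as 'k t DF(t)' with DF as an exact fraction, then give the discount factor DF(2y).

step 1 [1y] zero: DF = P = 961/1000 ≈ 0.961000
step 2 [2y] bond c/1=9/400: DF=(1968817/2000000 − 9/400·(0.961000))/(1+9/400) = 1177/1250 ≈ 0.941600

1 1 961/1000
2 2 1177/1250
DF(2y) = 1177/1250 ≈ 0.941600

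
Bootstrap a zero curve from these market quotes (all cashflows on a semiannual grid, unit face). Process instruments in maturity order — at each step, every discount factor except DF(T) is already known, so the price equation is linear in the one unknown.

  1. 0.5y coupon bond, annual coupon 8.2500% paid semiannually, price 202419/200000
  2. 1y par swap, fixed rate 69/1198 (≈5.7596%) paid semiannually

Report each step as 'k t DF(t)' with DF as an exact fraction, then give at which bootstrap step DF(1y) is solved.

1 1/2 243/250
2 1 1181/1250
DF(1y) is solved at step 2

step 1 [0.5y] bond c/2=33/800: DF=(202419/200000 − 33/800·(0))/(1+33/800) = 243/250 ≈ 0.972000
step 2 [1y] swap r/2=69/2396: DF=(1 − 69/2396·(0.972000))/(1+69/2396) = 1181/1250 ≈ 0.944800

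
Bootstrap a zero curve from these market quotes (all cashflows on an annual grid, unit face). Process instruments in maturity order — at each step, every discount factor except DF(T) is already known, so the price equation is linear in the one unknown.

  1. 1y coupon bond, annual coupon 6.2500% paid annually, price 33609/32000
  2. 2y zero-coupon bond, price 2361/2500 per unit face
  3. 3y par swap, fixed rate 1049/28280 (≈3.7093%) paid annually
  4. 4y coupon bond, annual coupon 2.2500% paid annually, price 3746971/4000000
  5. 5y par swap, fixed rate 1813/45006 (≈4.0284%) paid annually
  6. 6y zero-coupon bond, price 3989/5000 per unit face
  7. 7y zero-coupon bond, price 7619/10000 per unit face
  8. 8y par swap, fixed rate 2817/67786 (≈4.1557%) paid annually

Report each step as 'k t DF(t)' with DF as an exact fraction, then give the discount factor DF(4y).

step 1 [1y] bond c/1=1/16: DF=(33609/32000 − 1/16·(0))/(1+1/16) = 1977/2000 ≈ 0.988500
step 2 [2y] zero: DF = P = 2361/2500 ≈ 0.944400
step 3 [3y] swap r/1=1049/28280: DF=(1 − 1049/28280·(0.988500+0.944400))/(1+1049/28280) = 8951/10000 ≈ 0.895100
step 4 [4y] bond c/1=9/400: DF=(3746971/4000000 − 9/400·(0.988500+0.944400+0.895100))/(1+9/400) = 8539/10000 ≈ 0.853900
step 5 [5y] swap r/1=1813/45006: DF=(1 − 1813/45006·(0.988500+0.944400+0.895100+0.853900))/(1+1813/45006) = 8187/10000 ≈ 0.818700
step 6 [6y] zero: DF = P = 3989/5000 ≈ 0.797800
step 7 [7y] zero: DF = P = 7619/10000 ≈ 0.761900
step 8 [8y] swap r/1=2817/67786: DF=(1 − 2817/67786·(0.988500+0.944400+0.895100+0.853900+0.818700+0.797800+0.761900))/(1+2817/67786) = 7183/10000 ≈ 0.718300

1 1 1977/2000
2 2 2361/2500
3 3 8951/10000
4 4 8539/10000
5 5 8187/10000
6 6 3989/5000
7 7 7619/10000
8 8 7183/10000
DF(4y) = 8539/10000 ≈ 0.853900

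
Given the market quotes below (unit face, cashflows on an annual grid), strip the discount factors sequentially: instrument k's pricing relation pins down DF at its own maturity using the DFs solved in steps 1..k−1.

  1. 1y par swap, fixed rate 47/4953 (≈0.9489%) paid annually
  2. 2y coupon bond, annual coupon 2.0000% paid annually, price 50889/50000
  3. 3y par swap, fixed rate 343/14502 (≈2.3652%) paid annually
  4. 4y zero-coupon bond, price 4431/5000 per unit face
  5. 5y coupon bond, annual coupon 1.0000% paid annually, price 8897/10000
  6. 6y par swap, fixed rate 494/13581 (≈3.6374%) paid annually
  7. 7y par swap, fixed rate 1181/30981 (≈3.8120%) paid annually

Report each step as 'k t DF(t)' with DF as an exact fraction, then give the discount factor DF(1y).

step 1 [1y] swap r/1=47/4953: DF=(1 − 47/4953·(0))/(1+47/4953) = 4953/5000 ≈ 0.990600
step 2 [2y] bond c/1=1/50: DF=(50889/50000 − 1/50·(0.990600))/(1+1/50) = 1223/1250 ≈ 0.978400
step 3 [3y] swap r/1=343/14502: DF=(1 − 343/14502·(0.990600+0.978400))/(1+343/14502) = 4657/5000 ≈ 0.931400
step 4 [4y] zero: DF = P = 4431/5000 ≈ 0.886200
step 5 [5y] bond c/1=1/100: DF=(8897/10000 − 1/100·(0.990600+0.978400+0.931400+0.886200))/(1+1/100) = 4217/5000 ≈ 0.843400
step 6 [6y] swap r/1=494/13581: DF=(1 − 494/13581·(0.990600+0.978400+0.931400+0.886200+0.843400))/(1+494/13581) = 1003/1250 ≈ 0.802400
step 7 [7y] swap r/1=1181/30981: DF=(1 − 1181/30981·(0.990600+0.978400+0.931400+0.886200+0.843400+0.802400))/(1+1181/30981) = 3819/5000 ≈ 0.763800

1 1 4953/5000
2 2 1223/1250
3 3 4657/5000
4 4 4431/5000
5 5 4217/5000
6 6 1003/1250
7 7 3819/5000
DF(1y) = 4953/5000 ≈ 0.990600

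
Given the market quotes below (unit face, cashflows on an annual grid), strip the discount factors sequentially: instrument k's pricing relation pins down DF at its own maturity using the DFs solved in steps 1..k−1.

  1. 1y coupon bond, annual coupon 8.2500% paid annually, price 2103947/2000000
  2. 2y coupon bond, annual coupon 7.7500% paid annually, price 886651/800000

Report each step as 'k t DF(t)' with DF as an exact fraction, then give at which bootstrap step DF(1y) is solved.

step 1 [1y] bond c/1=33/400: DF=(2103947/2000000 − 33/400·(0))/(1+33/400) = 4859/5000 ≈ 0.971800
step 2 [2y] bond c/1=31/400: DF=(886651/800000 − 31/400·(0.971800))/(1+31/400) = 9587/10000 ≈ 0.958700

1 1 4859/5000
2 2 9587/10000
DF(1y) is solved at step 1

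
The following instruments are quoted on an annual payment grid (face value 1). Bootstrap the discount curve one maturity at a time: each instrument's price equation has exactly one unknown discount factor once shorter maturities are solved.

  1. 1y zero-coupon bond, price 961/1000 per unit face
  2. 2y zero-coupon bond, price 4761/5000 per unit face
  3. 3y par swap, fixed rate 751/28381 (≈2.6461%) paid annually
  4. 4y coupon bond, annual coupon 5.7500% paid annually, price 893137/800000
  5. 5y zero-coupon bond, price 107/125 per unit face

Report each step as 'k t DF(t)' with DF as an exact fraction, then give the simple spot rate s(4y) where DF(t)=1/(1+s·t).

1 1 961/1000
2 2 4761/5000
3 3 9249/10000
4 4 4507/5000
5 5 107/125
s(4y) = (1/(4507/5000) − 1)/(4) = 493/18028 ≈ 2.7346%

step 1 [1y] zero: DF = P = 961/1000 ≈ 0.961000
step 2 [2y] zero: DF = P = 4761/5000 ≈ 0.952200
step 3 [3y] swap r/1=751/28381: DF=(1 − 751/28381·(0.961000+0.952200))/(1+751/28381) = 9249/10000 ≈ 0.924900
step 4 [4y] bond c/1=23/400: DF=(893137/800000 − 23/400·(0.961000+0.952200+0.924900))/(1+23/400) = 4507/5000 ≈ 0.901400
step 5 [5y] zero: DF = P = 107/125 ≈ 0.856000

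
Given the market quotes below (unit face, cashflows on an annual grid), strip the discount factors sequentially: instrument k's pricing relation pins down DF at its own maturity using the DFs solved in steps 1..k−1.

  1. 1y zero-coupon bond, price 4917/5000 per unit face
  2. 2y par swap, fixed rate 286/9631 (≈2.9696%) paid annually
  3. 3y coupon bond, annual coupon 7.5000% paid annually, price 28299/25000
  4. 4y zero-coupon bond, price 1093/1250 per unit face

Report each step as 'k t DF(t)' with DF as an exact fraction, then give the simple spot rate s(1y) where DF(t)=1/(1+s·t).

1 1 4917/5000
2 2 2357/2500
3 3 4593/5000
4 4 1093/1250
s(1y) = (1/(4917/5000) − 1)/(1) = 83/4917 ≈ 1.6880%

step 1 [1y] zero: DF = P = 4917/5000 ≈ 0.983400
step 2 [2y] swap r/1=286/9631: DF=(1 − 286/9631·(0.983400))/(1+286/9631) = 2357/2500 ≈ 0.942800
step 3 [3y] bond c/1=3/40: DF=(28299/25000 − 3/40·(0.983400+0.942800))/(1+3/40) = 4593/5000 ≈ 0.918600
step 4 [4y] zero: DF = P = 1093/1250 ≈ 0.874400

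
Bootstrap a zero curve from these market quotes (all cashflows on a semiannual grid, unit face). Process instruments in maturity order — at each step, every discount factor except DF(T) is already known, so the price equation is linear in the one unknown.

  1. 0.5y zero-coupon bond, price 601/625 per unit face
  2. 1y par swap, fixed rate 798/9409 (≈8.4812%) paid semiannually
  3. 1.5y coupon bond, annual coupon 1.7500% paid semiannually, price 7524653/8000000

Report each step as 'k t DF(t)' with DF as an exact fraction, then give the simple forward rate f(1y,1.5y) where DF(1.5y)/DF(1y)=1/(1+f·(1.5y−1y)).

step 1 [0.5y] zero: DF = P = 601/625 ≈ 0.961600
step 2 [1y] swap r/2=399/9409: DF=(1 − 399/9409·(0.961600))/(1+399/9409) = 4601/5000 ≈ 0.920200
step 3 [1.5y] bond c/2=7/800: DF=(7524653/8000000 − 7/800·(0.961600+0.920200))/(1+7/800) = 9161/10000 ≈ 0.916100

1 1/2 601/625
2 1 4601/5000
3 3/2 9161/10000
f(1y,1.5y) = ((4601/5000)/(9161/10000) − 1)/(1/2) = 82/9161 ≈ 0.8951%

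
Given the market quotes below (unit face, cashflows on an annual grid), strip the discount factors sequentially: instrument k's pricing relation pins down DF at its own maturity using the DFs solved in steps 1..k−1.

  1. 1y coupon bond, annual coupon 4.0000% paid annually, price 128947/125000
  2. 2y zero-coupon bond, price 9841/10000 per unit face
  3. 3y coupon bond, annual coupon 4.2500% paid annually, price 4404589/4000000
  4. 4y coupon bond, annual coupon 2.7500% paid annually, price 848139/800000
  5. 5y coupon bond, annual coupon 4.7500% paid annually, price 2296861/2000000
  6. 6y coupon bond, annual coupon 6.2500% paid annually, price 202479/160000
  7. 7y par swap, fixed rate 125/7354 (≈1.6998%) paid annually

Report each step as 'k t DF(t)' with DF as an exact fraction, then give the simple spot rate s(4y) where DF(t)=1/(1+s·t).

1 1 9919/10000
2 2 9841/10000
3 3 9757/10000
4 4 1191/1250
5 5 9193/10000
6 6 9073/10000
7 7 71/80
s(4y) = (1/(1191/1250) − 1)/(4) = 59/4764 ≈ 1.2385%

step 1 [1y] bond c/1=1/25: DF=(128947/125000 − 1/25·(0))/(1+1/25) = 9919/10000 ≈ 0.991900
step 2 [2y] zero: DF = P = 9841/10000 ≈ 0.984100
step 3 [3y] bond c/1=17/400: DF=(4404589/4000000 − 17/400·(0.991900+0.984100))/(1+17/400) = 9757/10000 ≈ 0.975700
step 4 [4y] bond c/1=11/400: DF=(848139/800000 − 11/400·(0.991900+0.984100+0.975700))/(1+11/400) = 1191/1250 ≈ 0.952800
step 5 [5y] bond c/1=19/400: DF=(2296861/2000000 − 19/400·(0.991900+0.984100+0.975700+0.952800))/(1+19/400) = 9193/10000 ≈ 0.919300
step 6 [6y] bond c/1=1/16: DF=(202479/160000 − 1/16·(0.991900+0.984100+0.975700+0.952800+0.919300))/(1+1/16) = 9073/10000 ≈ 0.907300
step 7 [7y] swap r/1=125/7354: DF=(1 − 125/7354·(0.991900+0.984100+0.975700+0.952800+0.919300+0.907300))/(1+125/7354) = 71/80 ≈ 0.887500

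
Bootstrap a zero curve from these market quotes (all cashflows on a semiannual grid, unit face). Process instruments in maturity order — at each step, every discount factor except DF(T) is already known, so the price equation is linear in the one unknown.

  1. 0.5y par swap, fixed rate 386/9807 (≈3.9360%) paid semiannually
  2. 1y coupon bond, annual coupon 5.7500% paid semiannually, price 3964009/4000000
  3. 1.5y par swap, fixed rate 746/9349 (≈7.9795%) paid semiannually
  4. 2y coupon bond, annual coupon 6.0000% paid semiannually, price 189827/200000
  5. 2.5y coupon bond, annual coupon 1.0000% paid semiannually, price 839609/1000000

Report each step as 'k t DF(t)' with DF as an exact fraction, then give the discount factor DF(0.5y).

1 1/2 9807/10000
2 1 9359/10000
3 3/2 8881/10000
4 2 4199/5000
5 5/2 8173/10000
DF(0.5y) = 9807/10000 ≈ 0.980700

step 1 [0.5y] swap r/2=193/9807: DF=(1 − 193/9807·(0))/(1+193/9807) = 9807/10000 ≈ 0.980700
step 2 [1y] bond c/2=23/800: DF=(3964009/4000000 − 23/800·(0.980700))/(1+23/800) = 9359/10000 ≈ 0.935900
step 3 [1.5y] swap r/2=373/9349: DF=(1 − 373/9349·(0.980700+0.935900))/(1+373/9349) = 8881/10000 ≈ 0.888100
step 4 [2y] bond c/2=3/100: DF=(189827/200000 − 3/100·(0.980700+0.935900+0.888100))/(1+3/100) = 4199/5000 ≈ 0.839800
step 5 [2.5y] bond c/2=1/200: DF=(839609/1000000 − 1/200·(0.980700+0.935900+0.888100+0.839800))/(1+1/200) = 8173/10000 ≈ 0.817300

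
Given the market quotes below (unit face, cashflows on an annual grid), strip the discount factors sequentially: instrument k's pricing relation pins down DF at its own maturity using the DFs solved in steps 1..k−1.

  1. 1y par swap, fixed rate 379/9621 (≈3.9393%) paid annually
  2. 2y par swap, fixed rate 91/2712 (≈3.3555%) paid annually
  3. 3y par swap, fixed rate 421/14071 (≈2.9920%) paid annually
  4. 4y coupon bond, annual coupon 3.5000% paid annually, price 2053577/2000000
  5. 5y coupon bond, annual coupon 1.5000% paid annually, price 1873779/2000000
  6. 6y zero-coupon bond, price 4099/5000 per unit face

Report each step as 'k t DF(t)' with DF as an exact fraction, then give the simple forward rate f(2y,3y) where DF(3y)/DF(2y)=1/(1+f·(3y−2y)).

1 1 9621/10000
2 2 9363/10000
3 3 4579/5000
4 4 8969/10000
5 5 4341/5000
6 6 4099/5000
f(2y,3y) = ((9363/10000)/(4579/5000) − 1)/(1) = 205/9158 ≈ 2.2385%

step 1 [1y] swap r/1=379/9621: DF=(1 − 379/9621·(0))/(1+379/9621) = 9621/10000 ≈ 0.962100
step 2 [2y] swap r/1=91/2712: DF=(1 − 91/2712·(0.962100))/(1+91/2712) = 9363/10000 ≈ 0.936300
step 3 [3y] swap r/1=421/14071: DF=(1 − 421/14071·(0.962100+0.936300))/(1+421/14071) = 4579/5000 ≈ 0.915800
step 4 [4y] bond c/1=7/200: DF=(2053577/2000000 − 7/200·(0.962100+0.936300+0.915800))/(1+7/200) = 8969/10000 ≈ 0.896900
step 5 [5y] bond c/1=3/200: DF=(1873779/2000000 − 3/200·(0.962100+0.936300+0.915800+0.896900))/(1+3/200) = 4341/5000 ≈ 0.868200
step 6 [6y] zero: DF = P = 4099/5000 ≈ 0.819800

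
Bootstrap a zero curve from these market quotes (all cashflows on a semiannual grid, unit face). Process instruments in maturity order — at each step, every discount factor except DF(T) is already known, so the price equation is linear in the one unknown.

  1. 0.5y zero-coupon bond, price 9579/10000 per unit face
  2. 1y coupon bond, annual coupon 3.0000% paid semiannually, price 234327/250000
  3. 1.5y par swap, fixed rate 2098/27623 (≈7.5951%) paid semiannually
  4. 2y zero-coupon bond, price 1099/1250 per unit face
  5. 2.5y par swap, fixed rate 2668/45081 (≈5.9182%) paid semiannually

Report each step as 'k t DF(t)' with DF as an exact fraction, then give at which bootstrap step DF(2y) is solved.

step 1 [0.5y] zero: DF = P = 9579/10000 ≈ 0.957900
step 2 [1y] bond c/2=3/200: DF=(234327/250000 − 3/200·(0.957900))/(1+3/200) = 9093/10000 ≈ 0.909300
step 3 [1.5y] swap r/2=1049/27623: DF=(1 − 1049/27623·(0.957900+0.909300))/(1+1049/27623) = 8951/10000 ≈ 0.895100
step 4 [2y] zero: DF = P = 1099/1250 ≈ 0.879200
step 5 [2.5y] swap r/2=1334/45081: DF=(1 − 1334/45081·(0.957900+0.909300+0.895100+0.879200))/(1+1334/45081) = 4333/5000 ≈ 0.866600

1 1/2 9579/10000
2 1 9093/10000
3 3/2 8951/10000
4 2 1099/1250
5 5/2 4333/5000
DF(2y) is solved at step 4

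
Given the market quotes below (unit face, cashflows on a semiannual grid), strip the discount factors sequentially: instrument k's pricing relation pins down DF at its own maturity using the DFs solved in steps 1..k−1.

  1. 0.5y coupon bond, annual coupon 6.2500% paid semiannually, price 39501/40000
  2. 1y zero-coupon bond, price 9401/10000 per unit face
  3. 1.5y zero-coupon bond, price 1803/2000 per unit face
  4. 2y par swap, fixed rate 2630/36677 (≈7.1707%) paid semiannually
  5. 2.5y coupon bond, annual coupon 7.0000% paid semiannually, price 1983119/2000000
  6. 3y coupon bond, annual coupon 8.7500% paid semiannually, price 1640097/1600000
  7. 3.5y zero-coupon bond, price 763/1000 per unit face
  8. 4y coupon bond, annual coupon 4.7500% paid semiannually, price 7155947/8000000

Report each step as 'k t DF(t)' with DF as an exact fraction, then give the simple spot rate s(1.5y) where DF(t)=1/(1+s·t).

step 1 [0.5y] bond c/2=1/32: DF=(39501/40000 − 1/32·(0))/(1+1/32) = 1197/1250 ≈ 0.957600
step 2 [1y] zero: DF = P = 9401/10000 ≈ 0.940100
step 3 [1.5y] zero: DF = P = 1803/2000 ≈ 0.901500
step 4 [2y] swap r/2=1315/36677: DF=(1 − 1315/36677·(0.957600+0.940100+0.901500))/(1+1315/36677) = 1737/2000 ≈ 0.868500
step 5 [2.5y] bond c/2=7/200: DF=(1983119/2000000 − 7/200·(0.957600+0.940100+0.901500+0.868500))/(1+7/200) = 417/500 ≈ 0.834000
step 6 [3y] bond c/2=7/160: DF=(1640097/1600000 − 7/160·(0.957600+0.940100+0.901500+0.868500+0.834000))/(1+7/160) = 3967/5000 ≈ 0.793400
step 7 [3.5y] zero: DF = P = 763/1000 ≈ 0.763000
step 8 [4y] bond c/2=19/800: DF=(7155947/8000000 − 19/800·(0.957600+0.940100+0.901500+0.868500+0.834000+0.793400+0.763000))/(1+19/800) = 1833/2500 ≈ 0.733200

1 1/2 1197/1250
2 1 9401/10000
3 3/2 1803/2000
4 2 1737/2000
5 5/2 417/500
6 3 3967/5000
7 7/2 763/1000
8 4 1833/2500
s(1.5y) = (1/(1803/2000) − 1)/(3/2) = 394/5409 ≈ 7.2842%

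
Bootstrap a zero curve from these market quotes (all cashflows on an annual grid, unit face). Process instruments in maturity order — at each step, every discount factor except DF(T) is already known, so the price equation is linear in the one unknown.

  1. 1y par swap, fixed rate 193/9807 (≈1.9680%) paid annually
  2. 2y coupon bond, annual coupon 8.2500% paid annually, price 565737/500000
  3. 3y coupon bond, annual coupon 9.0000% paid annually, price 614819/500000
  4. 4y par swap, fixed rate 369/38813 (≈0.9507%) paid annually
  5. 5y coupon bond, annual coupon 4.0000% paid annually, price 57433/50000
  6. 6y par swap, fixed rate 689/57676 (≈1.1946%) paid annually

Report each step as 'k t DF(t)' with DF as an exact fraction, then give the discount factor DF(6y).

1 1 9807/10000
2 2 1941/2000
3 3 967/1000
4 4 9631/10000
5 5 597/625
6 6 9311/10000
DF(6y) = 9311/10000 ≈ 0.931100

step 1 [1y] swap r/1=193/9807: DF=(1 − 193/9807·(0))/(1+193/9807) = 9807/10000 ≈ 0.980700
step 2 [2y] bond c/1=33/400: DF=(565737/500000 − 33/400·(0.980700))/(1+33/400) = 1941/2000 ≈ 0.970500
step 3 [3y] bond c/1=9/100: DF=(614819/500000 − 9/100·(0.980700+0.970500))/(1+9/100) = 967/1000 ≈ 0.967000
step 4 [4y] swap r/1=369/38813: DF=(1 − 369/38813·(0.980700+0.970500+0.967000))/(1+369/38813) = 9631/10000 ≈ 0.963100
step 5 [5y] bond c/1=1/25: DF=(57433/50000 − 1/25·(0.980700+0.970500+0.967000+0.963100))/(1+1/25) = 597/625 ≈ 0.955200
step 6 [6y] swap r/1=689/57676: DF=(1 − 689/57676·(0.980700+0.970500+0.967000+0.963100+0.955200))/(1+689/57676) = 9311/10000 ≈ 0.931100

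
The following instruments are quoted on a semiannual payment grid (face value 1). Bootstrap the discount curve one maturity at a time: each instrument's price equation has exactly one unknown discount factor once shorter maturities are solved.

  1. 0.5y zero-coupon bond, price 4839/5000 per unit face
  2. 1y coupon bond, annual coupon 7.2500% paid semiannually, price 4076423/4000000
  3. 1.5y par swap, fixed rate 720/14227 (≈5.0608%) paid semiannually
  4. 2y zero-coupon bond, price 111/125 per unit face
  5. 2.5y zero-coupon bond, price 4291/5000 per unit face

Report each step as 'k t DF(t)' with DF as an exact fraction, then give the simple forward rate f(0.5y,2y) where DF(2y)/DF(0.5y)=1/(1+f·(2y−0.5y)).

step 1 [0.5y] zero: DF = P = 4839/5000 ≈ 0.967800
step 2 [1y] bond c/2=29/800: DF=(4076423/4000000 − 29/800·(0.967800))/(1+29/800) = 1187/1250 ≈ 0.949600
step 3 [1.5y] swap r/2=360/14227: DF=(1 − 360/14227·(0.967800+0.949600))/(1+360/14227) = 116/125 ≈ 0.928000
step 4 [2y] zero: DF = P = 111/125 ≈ 0.888000
step 5 [2.5y] zero: DF = P = 4291/5000 ≈ 0.858200

1 1/2 4839/5000
2 1 1187/1250
3 3/2 116/125
4 2 111/125
5 5/2 4291/5000
f(0.5y,2y) = ((4839/5000)/(111/125) − 1)/(3/2) = 133/2220 ≈ 5.9910%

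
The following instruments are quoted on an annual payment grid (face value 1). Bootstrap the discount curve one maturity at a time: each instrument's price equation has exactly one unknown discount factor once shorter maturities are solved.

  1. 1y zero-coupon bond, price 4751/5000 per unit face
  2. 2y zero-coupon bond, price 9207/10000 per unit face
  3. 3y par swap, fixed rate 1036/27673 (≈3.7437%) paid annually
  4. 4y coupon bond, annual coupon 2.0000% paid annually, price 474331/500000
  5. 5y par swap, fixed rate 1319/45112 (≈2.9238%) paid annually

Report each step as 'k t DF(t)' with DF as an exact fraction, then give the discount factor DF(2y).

1 1 4751/5000
2 2 9207/10000
3 3 2241/2500
4 4 4379/5000
5 5 8681/10000
DF(2y) = 9207/10000 ≈ 0.920700

step 1 [1y] zero: DF = P = 4751/5000 ≈ 0.950200
step 2 [2y] zero: DF = P = 9207/10000 ≈ 0.920700
step 3 [3y] swap r/1=1036/27673: DF=(1 − 1036/27673·(0.950200+0.920700))/(1+1036/27673) = 2241/2500 ≈ 0.896400
step 4 [4y] bond c/1=1/50: DF=(474331/500000 − 1/50·(0.950200+0.920700+0.896400))/(1+1/50) = 4379/5000 ≈ 0.875800
step 5 [5y] swap r/1=1319/45112: DF=(1 − 1319/45112·(0.950200+0.920700+0.896400+0.875800))/(1+1319/45112) = 8681/10000 ≈ 0.868100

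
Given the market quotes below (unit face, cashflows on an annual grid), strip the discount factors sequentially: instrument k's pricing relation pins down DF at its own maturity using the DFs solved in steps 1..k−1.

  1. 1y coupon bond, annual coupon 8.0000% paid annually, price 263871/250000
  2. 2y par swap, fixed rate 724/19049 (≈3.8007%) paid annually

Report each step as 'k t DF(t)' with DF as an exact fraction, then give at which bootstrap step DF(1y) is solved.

1 1 9773/10000
2 2 2319/2500
DF(1y) is solved at step 1

step 1 [1y] bond c/1=2/25: DF=(263871/250000 − 2/25·(0))/(1+2/25) = 9773/10000 ≈ 0.977300
step 2 [2y] swap r/1=724/19049: DF=(1 − 724/19049·(0.977300))/(1+724/19049) = 2319/2500 ≈ 0.927600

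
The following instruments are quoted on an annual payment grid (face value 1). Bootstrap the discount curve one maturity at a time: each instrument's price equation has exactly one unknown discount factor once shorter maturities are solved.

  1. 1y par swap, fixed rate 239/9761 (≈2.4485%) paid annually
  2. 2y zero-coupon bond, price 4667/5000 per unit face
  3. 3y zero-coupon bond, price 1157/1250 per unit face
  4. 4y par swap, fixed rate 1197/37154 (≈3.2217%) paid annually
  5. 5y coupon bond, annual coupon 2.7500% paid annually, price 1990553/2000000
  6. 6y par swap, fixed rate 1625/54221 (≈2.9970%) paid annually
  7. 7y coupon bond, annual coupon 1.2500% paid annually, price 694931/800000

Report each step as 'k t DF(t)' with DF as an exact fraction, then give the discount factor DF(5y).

1 1 9761/10000
2 2 4667/5000
3 3 1157/1250
4 4 8803/10000
5 5 2173/2500
6 6 67/80
7 7 791/1000
DF(5y) = 2173/2500 ≈ 0.869200

step 1 [1y] swap r/1=239/9761: DF=(1 − 239/9761·(0))/(1+239/9761) = 9761/10000 ≈ 0.976100
step 2 [2y] zero: DF = P = 4667/5000 ≈ 0.933400
step 3 [3y] zero: DF = P = 1157/1250 ≈ 0.925600
step 4 [4y] swap r/1=1197/37154: DF=(1 − 1197/37154·(0.976100+0.933400+0.925600))/(1+1197/37154) = 8803/10000 ≈ 0.880300
step 5 [5y] bond c/1=11/400: DF=(1990553/2000000 − 11/400·(0.976100+0.933400+0.925600+0.880300))/(1+11/400) = 2173/2500 ≈ 0.869200
step 6 [6y] swap r/1=1625/54221: DF=(1 − 1625/54221·(0.976100+0.933400+0.925600+0.880300+0.869200))/(1+1625/54221) = 67/80 ≈ 0.837500
step 7 [7y] bond c/1=1/80: DF=(694931/800000 − 1/80·(0.976100+0.933400+0.925600+0.880300+0.869200+0.837500))/(1+1/80) = 791/1000 ≈ 0.791000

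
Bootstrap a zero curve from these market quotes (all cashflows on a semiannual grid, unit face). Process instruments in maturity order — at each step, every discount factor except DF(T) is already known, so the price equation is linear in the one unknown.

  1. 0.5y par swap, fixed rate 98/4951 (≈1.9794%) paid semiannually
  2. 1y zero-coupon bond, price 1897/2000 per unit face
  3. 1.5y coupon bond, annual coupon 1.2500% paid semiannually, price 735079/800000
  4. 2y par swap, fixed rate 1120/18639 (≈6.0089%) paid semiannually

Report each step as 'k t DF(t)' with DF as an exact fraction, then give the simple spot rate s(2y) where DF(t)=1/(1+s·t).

step 1 [0.5y] swap r/2=49/4951: DF=(1 − 49/4951·(0))/(1+49/4951) = 4951/5000 ≈ 0.990200
step 2 [1y] zero: DF = P = 1897/2000 ≈ 0.948500
step 3 [1.5y] bond c/2=1/160: DF=(735079/800000 − 1/160·(0.990200+0.948500))/(1+1/160) = 9011/10000 ≈ 0.901100
step 4 [2y] swap r/2=560/18639: DF=(1 − 560/18639·(0.990200+0.948500+0.901100))/(1+560/18639) = 111/125 ≈ 0.888000

1 1/2 4951/5000
2 1 1897/2000
3 3/2 9011/10000
4 2 111/125
s(2y) = (1/(111/125) − 1)/(2) = 7/111 ≈ 6.3063%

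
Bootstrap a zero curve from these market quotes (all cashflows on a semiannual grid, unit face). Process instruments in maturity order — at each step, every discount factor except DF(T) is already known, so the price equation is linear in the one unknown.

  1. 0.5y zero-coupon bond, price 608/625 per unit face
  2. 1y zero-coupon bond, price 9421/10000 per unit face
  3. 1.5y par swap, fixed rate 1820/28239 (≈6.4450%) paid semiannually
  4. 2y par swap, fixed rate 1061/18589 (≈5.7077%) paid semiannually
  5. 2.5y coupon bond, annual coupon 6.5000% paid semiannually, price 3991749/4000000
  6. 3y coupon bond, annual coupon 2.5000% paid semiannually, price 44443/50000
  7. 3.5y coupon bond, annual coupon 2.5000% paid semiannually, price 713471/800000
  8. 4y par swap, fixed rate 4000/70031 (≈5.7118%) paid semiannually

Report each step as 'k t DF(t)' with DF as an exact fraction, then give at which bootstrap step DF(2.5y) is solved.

step 1 [0.5y] zero: DF = P = 608/625 ≈ 0.972800
step 2 [1y] zero: DF = P = 9421/10000 ≈ 0.942100
step 3 [1.5y] swap r/2=910/28239: DF=(1 − 910/28239·(0.972800+0.942100))/(1+910/28239) = 909/1000 ≈ 0.909000
step 4 [2y] swap r/2=1061/37178: DF=(1 − 1061/37178·(0.972800+0.942100+0.909000))/(1+1061/37178) = 8939/10000 ≈ 0.893900
step 5 [2.5y] bond c/2=13/400: DF=(3991749/4000000 − 13/400·(0.972800+0.942100+0.909000+0.893900))/(1+13/400) = 1699/2000 ≈ 0.849500
step 6 [3y] bond c/2=1/80: DF=(44443/50000 − 1/80·(0.972800+0.942100+0.909000+0.893900+0.849500))/(1+1/80) = 1643/2000 ≈ 0.821500
step 7 [3.5y] bond c/2=1/80: DF=(713471/800000 − 1/80·(0.972800+0.942100+0.909000+0.893900+0.849500+0.821500))/(1+1/80) = 8143/10000 ≈ 0.814300
step 8 [4y] swap r/2=2000/70031: DF=(1 − 2000/70031·(0.972800+0.942100+0.909000+0.893900+0.849500+0.821500+0.814300))/(1+2000/70031) = 4/5 ≈ 0.800000

1 1/2 608/625
2 1 9421/10000
3 3/2 909/1000
4 2 8939/10000
5 5/2 1699/2000
6 3 1643/2000
7 7/2 8143/10000
8 4 4/5
DF(2.5y) is solved at step 5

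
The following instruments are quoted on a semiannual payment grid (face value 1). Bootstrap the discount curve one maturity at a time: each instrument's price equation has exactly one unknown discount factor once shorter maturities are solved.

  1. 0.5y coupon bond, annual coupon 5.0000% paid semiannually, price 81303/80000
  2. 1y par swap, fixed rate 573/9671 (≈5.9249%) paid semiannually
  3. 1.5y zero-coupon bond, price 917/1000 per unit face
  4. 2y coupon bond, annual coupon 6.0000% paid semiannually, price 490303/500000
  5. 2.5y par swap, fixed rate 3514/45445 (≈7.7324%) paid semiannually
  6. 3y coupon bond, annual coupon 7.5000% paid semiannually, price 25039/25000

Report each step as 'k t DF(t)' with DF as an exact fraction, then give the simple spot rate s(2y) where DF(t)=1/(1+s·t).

1 1/2 1983/2000
2 1 9427/10000
3 3/2 917/1000
4 2 869/1000
5 5/2 8243/10000
6 3 8011/10000
s(2y) = (1/(869/1000) − 1)/(2) = 131/1738 ≈ 7.5374%

step 1 [0.5y] bond c/2=1/40: DF=(81303/80000 − 1/40·(0))/(1+1/40) = 1983/2000 ≈ 0.991500
step 2 [1y] swap r/2=573/19342: DF=(1 − 573/19342·(0.991500))/(1+573/19342) = 9427/10000 ≈ 0.942700
step 3 [1.5y] zero: DF = P = 917/1000 ≈ 0.917000
step 4 [2y] bond c/2=3/100: DF=(490303/500000 − 3/100·(0.991500+0.942700+0.917000))/(1+3/100) = 869/1000 ≈ 0.869000
step 5 [2.5y] swap r/2=1757/45445: DF=(1 − 1757/45445·(0.991500+0.942700+0.917000+0.869000))/(1+1757/45445) = 8243/10000 ≈ 0.824300
step 6 [3y] bond c/2=3/80: DF=(25039/25000 − 3/80·(0.991500+0.942700+0.917000+0.869000+0.824300))/(1+3/80) = 8011/10000 ≈ 0.801100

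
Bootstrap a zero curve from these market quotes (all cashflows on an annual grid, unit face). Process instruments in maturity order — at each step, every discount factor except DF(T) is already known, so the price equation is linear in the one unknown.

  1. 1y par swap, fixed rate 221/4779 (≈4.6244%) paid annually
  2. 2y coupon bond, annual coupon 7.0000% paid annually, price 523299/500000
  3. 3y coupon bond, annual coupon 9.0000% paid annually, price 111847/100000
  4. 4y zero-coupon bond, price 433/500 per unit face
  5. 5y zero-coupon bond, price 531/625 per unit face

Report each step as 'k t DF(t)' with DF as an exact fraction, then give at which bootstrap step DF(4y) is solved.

1 1 4779/5000
2 2 2289/2500
3 3 2179/2500
4 4 433/500
5 5 531/625
DF(4y) is solved at step 4

step 1 [1y] swap r/1=221/4779: DF=(1 − 221/4779·(0))/(1+221/4779) = 4779/5000 ≈ 0.955800
step 2 [2y] bond c/1=7/100: DF=(523299/500000 − 7/100·(0.955800))/(1+7/100) = 2289/2500 ≈ 0.915600
step 3 [3y] bond c/1=9/100: DF=(111847/100000 − 9/100·(0.955800+0.915600))/(1+9/100) = 2179/2500 ≈ 0.871600
step 4 [4y] zero: DF = P = 433/500 ≈ 0.866000
step 5 [5y] zero: DF = P = 531/625 ≈ 0.849600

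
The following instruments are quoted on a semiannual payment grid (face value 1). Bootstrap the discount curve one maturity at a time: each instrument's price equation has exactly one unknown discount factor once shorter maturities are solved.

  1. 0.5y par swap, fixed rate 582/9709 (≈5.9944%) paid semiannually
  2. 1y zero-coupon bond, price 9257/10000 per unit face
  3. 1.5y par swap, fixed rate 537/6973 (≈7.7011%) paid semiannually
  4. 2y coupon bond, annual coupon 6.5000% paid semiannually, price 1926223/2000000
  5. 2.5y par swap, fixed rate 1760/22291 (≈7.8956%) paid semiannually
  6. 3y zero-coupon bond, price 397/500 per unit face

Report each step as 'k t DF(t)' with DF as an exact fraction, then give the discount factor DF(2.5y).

1 1/2 9709/10000
2 1 9257/10000
3 3/2 4463/5000
4 2 169/200
5 5/2 103/125
6 3 397/500
DF(2.5y) = 103/125 ≈ 0.824000

step 1 [0.5y] swap r/2=291/9709: DF=(1 − 291/9709·(0))/(1+291/9709) = 9709/10000 ≈ 0.970900
step 2 [1y] zero: DF = P = 9257/10000 ≈ 0.925700
step 3 [1.5y] swap r/2=537/13946: DF=(1 − 537/13946·(0.970900+0.925700))/(1+537/13946) = 4463/5000 ≈ 0.892600
step 4 [2y] bond c/2=13/400: DF=(1926223/2000000 − 13/400·(0.970900+0.925700+0.892600))/(1+13/400) = 169/200 ≈ 0.845000
step 5 [2.5y] swap r/2=880/22291: DF=(1 − 880/22291·(0.970900+0.925700+0.892600+0.845000))/(1+880/22291) = 103/125 ≈ 0.824000
step 6 [3y] zero: DF = P = 397/500 ≈ 0.794000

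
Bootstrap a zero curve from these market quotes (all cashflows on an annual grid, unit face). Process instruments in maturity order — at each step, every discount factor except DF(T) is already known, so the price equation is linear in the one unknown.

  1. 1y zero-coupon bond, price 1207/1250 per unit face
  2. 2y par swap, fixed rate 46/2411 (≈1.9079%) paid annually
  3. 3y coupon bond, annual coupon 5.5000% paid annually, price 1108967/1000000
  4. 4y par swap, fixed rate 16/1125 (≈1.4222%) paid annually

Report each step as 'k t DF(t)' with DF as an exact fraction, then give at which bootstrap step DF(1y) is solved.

step 1 [1y] zero: DF = P = 1207/1250 ≈ 0.965600
step 2 [2y] swap r/1=46/2411: DF=(1 − 46/2411·(0.965600))/(1+46/2411) = 602/625 ≈ 0.963200
step 3 [3y] bond c/1=11/200: DF=(1108967/1000000 − 11/200·(0.965600+0.963200))/(1+11/200) = 4753/5000 ≈ 0.950600
step 4 [4y] swap r/1=16/1125: DF=(1 − 16/1125·(0.965600+0.963200+0.950600))/(1+16/1125) = 591/625 ≈ 0.945600

1 1 1207/1250
2 2 602/625
3 3 4753/5000
4 4 591/625
DF(1y) is solved at step 1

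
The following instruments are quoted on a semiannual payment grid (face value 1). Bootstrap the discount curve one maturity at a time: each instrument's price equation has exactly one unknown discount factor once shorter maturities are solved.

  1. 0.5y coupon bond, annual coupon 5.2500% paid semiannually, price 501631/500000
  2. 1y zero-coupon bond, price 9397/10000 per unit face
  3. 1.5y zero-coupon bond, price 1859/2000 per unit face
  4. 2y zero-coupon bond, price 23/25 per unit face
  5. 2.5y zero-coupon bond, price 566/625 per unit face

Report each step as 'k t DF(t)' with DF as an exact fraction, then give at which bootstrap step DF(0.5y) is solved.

1 1/2 611/625
2 1 9397/10000
3 3/2 1859/2000
4 2 23/25
5 5/2 566/625
DF(0.5y) is solved at step 1

step 1 [0.5y] bond c/2=21/800: DF=(501631/500000 − 21/800·(0))/(1+21/800) = 611/625 ≈ 0.977600
step 2 [1y] zero: DF = P = 9397/10000 ≈ 0.939700
step 3 [1.5y] zero: DF = P = 1859/2000 ≈ 0.929500
step 4 [2y] zero: DF = P = 23/25 ≈ 0.920000
step 5 [2.5y] zero: DF = P = 566/625 ≈ 0.905600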